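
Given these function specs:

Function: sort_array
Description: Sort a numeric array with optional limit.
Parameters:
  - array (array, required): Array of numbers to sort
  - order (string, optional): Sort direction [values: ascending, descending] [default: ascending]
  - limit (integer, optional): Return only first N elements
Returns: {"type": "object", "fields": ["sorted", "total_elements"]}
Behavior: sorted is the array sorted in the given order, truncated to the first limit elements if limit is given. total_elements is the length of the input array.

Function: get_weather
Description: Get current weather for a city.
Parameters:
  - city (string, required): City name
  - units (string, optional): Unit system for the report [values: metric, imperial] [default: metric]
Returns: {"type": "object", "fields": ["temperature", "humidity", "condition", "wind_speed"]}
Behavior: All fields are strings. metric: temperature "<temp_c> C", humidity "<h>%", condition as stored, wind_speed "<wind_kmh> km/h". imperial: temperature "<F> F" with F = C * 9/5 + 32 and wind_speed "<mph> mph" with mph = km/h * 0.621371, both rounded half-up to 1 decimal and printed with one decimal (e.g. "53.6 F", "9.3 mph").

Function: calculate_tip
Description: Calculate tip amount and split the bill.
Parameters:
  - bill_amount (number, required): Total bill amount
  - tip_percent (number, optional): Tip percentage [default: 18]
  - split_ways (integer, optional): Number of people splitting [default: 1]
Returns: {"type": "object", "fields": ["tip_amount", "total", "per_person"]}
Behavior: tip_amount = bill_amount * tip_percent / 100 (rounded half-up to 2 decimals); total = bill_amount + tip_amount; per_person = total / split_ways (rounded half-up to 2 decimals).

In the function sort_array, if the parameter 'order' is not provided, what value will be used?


The sort_array spec declares:
  - order (string, optional): Sort direction [values: ascending, descending] [default: ascending]
Default:
ascending


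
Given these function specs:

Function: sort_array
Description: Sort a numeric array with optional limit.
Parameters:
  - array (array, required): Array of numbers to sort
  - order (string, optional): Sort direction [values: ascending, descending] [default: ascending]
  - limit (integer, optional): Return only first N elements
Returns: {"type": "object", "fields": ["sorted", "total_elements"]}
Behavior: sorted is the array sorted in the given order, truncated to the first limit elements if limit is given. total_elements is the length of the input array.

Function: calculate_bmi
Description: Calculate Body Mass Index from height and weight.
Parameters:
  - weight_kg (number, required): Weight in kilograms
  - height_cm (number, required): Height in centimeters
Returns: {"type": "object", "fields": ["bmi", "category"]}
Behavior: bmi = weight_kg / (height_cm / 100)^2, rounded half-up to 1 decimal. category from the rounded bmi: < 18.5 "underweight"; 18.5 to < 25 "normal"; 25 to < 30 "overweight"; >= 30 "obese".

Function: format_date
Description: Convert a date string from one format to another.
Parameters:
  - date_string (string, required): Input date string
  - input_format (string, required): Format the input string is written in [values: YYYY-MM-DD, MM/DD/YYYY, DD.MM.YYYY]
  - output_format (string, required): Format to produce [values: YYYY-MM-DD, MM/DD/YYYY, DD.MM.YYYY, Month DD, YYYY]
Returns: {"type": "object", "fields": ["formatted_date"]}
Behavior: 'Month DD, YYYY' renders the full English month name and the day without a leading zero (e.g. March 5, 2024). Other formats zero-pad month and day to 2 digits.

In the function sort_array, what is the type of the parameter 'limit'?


The sort_array spec declares:
  - limit (integer, optional): Return only first N elements
Type:
integer


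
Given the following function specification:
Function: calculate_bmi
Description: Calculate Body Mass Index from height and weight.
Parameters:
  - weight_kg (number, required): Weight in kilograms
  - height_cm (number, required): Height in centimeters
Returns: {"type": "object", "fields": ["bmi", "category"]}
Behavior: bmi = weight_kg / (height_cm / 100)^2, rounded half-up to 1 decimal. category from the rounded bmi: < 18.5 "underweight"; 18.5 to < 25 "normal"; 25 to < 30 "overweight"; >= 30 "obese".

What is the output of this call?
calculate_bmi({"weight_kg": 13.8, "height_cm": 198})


height_m = 198 / 100 = 1.98
bmi = 13.8 / 1.98^2 = 13.8 / 3.9204 = 3.520049 -> 3.5
3.5 < 18.5 -> underweight
Output:
{"bmi": 3.5, "category": "underweight"}


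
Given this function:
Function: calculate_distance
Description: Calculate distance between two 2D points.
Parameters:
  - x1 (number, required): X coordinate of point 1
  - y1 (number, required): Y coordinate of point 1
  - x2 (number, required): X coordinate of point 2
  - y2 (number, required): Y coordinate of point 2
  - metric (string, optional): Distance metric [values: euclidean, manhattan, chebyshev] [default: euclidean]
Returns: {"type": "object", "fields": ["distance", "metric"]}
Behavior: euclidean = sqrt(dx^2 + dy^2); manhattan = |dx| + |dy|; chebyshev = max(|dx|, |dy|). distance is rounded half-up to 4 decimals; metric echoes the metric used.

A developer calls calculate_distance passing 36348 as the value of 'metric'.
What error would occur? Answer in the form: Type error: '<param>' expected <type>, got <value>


Spec: 'metric' is declared as string; 36348 is an integer.
Type error: 'metric' expected string, got 36348


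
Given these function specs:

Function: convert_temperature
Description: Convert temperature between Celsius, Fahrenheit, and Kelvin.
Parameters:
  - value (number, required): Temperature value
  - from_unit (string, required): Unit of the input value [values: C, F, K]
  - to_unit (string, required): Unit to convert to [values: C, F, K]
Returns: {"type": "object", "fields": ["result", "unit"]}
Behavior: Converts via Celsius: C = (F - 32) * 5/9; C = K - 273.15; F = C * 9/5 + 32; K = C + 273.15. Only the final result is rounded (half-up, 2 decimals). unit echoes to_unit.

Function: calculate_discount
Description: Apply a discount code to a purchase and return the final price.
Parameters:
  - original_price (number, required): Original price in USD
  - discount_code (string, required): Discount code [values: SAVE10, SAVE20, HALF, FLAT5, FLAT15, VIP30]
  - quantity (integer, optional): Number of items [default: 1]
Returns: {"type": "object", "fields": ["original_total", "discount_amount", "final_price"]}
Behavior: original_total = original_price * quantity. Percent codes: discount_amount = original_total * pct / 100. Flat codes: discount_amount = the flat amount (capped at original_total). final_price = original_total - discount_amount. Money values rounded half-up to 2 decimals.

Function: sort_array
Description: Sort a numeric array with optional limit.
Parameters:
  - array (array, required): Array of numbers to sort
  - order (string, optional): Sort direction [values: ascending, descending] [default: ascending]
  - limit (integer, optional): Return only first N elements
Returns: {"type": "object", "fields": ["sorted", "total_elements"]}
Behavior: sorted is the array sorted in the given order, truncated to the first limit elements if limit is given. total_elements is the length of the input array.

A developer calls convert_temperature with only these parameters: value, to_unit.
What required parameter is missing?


Required parameters: value, from_unit, to_unit
Provided: value, to_unit
Missing: from_unit
from_unit


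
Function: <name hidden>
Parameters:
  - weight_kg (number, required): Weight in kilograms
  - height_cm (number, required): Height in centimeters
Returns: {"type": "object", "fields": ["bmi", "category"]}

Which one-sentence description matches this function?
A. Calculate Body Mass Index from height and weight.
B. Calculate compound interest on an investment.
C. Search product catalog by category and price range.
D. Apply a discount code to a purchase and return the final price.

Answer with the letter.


Parameters weight_kg, height_cm and return ["bmi", "category"] fit: Calculate Body Mass Index from height and weight.
A


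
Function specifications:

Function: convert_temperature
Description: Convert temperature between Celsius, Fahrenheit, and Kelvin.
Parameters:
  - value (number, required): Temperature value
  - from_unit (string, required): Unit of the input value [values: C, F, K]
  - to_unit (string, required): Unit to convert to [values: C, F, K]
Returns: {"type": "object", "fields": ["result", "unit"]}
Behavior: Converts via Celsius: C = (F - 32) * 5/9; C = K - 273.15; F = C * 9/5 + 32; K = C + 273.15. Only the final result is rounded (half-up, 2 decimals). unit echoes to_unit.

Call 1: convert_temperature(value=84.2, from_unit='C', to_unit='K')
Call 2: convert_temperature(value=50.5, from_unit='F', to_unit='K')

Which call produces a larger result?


Call 1:
  Input already in C: 84.2
  To K: 84.2 + 273.15 = 357.35
  Round to 2 decimals: 357.35
  -> 357.35 K
Call 2:
  To C: (50.5 - 32) * 5/9 = 10.277778
  To K: 10.277778 + 273.15 = 283.427778
  Round to 2 decimals: 283.43
  -> 283.43 K
Call 1 (357.35 K)


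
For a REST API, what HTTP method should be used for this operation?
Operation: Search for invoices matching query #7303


GET = read, POST = create, PUT = update/replace, DELETE = remove
This operation is a read.
GET


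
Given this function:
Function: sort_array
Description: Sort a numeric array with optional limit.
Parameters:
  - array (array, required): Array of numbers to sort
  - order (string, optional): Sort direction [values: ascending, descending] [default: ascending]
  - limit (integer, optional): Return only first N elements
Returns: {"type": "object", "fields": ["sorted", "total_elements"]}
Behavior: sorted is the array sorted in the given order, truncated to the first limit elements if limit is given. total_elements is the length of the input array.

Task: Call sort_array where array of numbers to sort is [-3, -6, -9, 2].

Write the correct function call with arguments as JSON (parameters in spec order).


Mapping each described value to its parameter name:
  'Array of numbers to sort' -> array = [-3, -6, -9, 2]
sort_array({"array": [-3, -6, -9, 2]})


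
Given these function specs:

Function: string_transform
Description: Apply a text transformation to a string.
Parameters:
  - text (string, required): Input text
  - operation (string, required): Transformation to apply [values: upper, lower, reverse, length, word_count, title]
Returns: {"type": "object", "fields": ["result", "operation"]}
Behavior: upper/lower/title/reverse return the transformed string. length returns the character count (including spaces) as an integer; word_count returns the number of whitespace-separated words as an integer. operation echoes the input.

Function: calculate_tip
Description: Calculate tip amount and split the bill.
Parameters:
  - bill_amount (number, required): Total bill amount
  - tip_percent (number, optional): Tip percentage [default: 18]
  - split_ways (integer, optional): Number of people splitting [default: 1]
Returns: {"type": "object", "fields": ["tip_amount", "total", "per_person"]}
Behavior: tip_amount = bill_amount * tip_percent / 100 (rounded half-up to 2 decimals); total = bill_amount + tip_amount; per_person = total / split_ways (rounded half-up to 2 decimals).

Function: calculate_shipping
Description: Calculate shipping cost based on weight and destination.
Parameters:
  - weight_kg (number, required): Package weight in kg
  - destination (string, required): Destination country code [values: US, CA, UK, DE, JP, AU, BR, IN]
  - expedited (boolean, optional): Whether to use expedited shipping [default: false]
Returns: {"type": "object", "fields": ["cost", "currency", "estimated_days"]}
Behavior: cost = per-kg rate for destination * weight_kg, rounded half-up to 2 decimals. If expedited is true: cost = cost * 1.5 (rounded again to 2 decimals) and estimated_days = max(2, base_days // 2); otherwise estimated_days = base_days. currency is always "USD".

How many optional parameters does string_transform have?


Parameters of string_transform: text (required), operation (required)
Optional count:
0


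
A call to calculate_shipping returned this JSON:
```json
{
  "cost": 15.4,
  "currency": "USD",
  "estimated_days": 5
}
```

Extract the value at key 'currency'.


USD


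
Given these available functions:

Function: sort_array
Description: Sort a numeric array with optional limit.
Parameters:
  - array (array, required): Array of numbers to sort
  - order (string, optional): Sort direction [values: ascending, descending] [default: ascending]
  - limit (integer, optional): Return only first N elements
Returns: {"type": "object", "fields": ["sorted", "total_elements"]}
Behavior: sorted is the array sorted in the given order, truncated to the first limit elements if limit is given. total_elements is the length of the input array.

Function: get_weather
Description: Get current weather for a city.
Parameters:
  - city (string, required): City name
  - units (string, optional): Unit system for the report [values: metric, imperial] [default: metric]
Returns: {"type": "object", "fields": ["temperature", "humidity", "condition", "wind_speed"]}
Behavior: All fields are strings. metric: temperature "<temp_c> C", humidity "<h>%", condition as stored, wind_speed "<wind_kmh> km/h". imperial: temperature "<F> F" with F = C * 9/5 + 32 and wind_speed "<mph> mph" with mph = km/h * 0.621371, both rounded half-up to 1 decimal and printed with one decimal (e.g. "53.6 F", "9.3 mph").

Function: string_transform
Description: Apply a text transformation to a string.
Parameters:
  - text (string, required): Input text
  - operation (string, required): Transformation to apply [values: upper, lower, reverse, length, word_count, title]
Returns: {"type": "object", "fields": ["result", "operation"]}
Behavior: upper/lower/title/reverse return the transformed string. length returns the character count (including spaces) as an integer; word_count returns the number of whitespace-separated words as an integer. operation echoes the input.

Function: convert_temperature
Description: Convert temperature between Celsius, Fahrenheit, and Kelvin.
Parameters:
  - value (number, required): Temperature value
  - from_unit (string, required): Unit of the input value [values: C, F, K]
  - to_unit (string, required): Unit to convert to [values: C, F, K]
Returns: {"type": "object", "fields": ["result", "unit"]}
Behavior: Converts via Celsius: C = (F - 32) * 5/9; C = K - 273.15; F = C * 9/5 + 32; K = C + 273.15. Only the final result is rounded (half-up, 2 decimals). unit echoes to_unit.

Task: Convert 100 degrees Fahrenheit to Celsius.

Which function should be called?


The task needs a function whose description is: Convert temperature between Celsius, Fahrenheit, and Kelvin.
convert_temperature


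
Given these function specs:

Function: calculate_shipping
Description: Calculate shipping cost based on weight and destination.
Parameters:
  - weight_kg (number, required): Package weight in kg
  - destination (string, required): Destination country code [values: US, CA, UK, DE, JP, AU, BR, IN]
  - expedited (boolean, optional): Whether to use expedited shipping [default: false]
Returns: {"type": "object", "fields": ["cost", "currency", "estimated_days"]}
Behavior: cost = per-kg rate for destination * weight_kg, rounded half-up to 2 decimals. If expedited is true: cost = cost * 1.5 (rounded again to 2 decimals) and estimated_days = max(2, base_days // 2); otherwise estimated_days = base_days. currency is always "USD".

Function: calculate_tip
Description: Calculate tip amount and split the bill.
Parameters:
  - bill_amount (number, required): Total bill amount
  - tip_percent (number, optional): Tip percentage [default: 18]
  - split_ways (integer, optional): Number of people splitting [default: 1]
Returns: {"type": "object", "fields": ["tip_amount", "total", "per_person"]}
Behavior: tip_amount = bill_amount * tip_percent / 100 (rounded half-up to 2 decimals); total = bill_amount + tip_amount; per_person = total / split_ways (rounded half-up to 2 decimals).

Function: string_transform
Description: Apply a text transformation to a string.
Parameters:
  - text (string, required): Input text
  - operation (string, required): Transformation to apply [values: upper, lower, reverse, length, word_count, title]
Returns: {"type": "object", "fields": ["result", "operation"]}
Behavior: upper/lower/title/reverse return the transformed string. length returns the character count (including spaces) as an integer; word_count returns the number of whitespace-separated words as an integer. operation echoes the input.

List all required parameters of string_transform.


Parameters of string_transform and their required/optional flag:
  text: required
  operation: required
operation, text


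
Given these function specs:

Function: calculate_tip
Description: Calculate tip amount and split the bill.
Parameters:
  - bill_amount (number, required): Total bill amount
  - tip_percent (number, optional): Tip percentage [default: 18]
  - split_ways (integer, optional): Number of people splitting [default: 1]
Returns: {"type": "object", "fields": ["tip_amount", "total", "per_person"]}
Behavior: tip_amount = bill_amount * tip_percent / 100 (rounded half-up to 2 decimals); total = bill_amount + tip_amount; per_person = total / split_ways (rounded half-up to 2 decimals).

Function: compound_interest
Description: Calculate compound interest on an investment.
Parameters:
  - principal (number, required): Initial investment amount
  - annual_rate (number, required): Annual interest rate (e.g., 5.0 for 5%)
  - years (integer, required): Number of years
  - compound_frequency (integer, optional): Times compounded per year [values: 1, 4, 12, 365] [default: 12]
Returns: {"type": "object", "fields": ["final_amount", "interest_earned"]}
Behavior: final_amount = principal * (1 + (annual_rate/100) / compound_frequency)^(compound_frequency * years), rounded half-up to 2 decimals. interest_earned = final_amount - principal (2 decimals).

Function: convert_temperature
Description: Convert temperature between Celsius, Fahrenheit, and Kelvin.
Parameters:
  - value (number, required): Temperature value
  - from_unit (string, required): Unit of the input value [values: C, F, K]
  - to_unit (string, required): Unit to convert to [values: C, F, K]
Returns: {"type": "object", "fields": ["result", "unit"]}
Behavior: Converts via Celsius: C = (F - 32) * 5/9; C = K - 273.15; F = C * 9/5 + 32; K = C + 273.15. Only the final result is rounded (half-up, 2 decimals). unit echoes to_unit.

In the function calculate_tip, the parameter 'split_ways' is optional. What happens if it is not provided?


The calculate_tip spec declares:
  - split_ways (integer, optional): Number of people splitting [default: 1]
It defaults to 1


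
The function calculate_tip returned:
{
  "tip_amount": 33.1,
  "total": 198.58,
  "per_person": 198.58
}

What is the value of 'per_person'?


198.58


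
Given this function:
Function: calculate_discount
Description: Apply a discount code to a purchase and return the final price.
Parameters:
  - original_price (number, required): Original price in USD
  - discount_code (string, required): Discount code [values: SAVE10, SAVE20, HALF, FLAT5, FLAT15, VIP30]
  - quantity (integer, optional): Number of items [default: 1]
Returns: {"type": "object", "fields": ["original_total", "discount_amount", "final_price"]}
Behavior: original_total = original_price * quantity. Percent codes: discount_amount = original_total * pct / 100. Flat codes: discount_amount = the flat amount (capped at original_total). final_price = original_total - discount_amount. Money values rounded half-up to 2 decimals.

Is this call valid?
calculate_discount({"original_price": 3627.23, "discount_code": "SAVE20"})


Checking all required parameters present and types match... All valid.
Valid


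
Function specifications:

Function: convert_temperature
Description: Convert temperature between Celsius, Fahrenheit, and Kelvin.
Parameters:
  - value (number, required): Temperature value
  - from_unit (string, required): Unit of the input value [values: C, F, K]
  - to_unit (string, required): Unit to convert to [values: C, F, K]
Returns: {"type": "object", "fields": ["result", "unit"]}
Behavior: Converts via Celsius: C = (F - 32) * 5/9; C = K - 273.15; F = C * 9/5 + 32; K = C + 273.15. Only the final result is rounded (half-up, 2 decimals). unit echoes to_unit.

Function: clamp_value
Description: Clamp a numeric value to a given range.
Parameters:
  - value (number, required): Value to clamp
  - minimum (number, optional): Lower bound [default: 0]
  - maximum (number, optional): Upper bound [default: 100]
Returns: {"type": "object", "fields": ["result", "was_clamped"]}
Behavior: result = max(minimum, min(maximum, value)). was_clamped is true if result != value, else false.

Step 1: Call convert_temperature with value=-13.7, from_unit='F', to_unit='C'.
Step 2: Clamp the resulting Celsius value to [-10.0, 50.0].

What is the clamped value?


Step 1: convert_temperature(value=-13.7, from_unit=F, to_unit=C)
  To C: (-13.7 - 32) * 5/9 = -25.388889
  Target is C: -25.388889
  Round to 2 decimals: -25.39
  -> result = -25.39 C
Step 2: clamp_value(value=-25.39, minimum=-10.0, maximum=50.0)
  result = max(-10.0, min(50.0, -25.39)) = max(-10.0, -25.39) = -10.0
  was_clamped = (-10.0 != -25.39) = true
  -> result = -10.0
-10.0


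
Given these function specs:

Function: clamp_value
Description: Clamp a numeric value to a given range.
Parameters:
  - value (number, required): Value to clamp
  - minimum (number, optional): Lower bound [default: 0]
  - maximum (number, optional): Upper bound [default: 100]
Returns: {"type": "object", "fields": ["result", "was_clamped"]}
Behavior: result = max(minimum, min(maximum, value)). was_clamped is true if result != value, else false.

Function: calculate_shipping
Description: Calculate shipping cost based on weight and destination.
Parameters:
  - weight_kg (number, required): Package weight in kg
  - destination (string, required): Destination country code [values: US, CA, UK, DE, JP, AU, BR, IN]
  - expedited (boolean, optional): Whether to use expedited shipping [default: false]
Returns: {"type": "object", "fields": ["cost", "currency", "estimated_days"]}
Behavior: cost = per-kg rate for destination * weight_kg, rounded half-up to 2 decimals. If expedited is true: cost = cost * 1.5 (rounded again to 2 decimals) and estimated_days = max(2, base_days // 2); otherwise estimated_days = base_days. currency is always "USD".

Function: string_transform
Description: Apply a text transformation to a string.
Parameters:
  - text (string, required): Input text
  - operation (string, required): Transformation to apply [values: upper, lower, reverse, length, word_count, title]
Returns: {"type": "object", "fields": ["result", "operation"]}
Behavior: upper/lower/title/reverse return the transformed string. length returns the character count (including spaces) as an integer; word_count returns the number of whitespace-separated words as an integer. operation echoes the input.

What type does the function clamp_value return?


The clamp_value spec declares Returns: {"type": "object", "fields": ["result", "was_clamped"]}
Type:
object


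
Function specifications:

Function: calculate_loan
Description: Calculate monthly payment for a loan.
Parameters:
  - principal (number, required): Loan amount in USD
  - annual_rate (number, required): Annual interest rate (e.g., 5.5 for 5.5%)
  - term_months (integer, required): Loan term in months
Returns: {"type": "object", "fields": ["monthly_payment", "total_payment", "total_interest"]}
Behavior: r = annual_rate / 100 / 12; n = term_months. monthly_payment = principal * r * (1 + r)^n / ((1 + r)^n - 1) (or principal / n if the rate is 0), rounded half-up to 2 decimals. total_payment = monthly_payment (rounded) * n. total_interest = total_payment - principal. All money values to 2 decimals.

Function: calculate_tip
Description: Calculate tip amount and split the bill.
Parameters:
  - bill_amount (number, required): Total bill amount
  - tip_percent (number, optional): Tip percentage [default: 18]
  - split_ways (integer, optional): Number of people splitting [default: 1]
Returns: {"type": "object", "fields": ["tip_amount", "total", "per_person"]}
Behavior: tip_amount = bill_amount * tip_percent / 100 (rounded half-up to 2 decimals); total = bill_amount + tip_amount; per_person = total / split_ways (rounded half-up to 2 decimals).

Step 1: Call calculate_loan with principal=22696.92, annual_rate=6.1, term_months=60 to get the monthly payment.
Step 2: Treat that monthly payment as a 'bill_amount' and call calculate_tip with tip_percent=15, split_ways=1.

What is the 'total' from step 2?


Step 1: calculate_loan(principal=22696.92, annual_rate=6.1, term_months=60)
  r = 6.1 / 100 / 12 = 0.005083333333 (keep full precision)
  (1 + r)^60 = 1.35557729
  monthly_payment = 22696.92 * 0.005083333333 * 1.35557729 / (1.35557729 - 1) = 439.851202 -> 439.85
  total_payment = 439.85 * 60 = 26391.00
  total_interest = 26391.00 - 22696.92 = 3694.08
  -> monthly_payment = 439.85
Step 2: calculate_tip(bill_amount=439.85, tip_percent=15, split_ways=1)
  tip_amount = 439.85 * 15/100 = 65.9775 -> 65.98
  total = 439.85 + 65.98 = 505.83
  per_person = 505.83 / 1 = 505.83 -> 505.83
  -> total = 505.83
$505.83


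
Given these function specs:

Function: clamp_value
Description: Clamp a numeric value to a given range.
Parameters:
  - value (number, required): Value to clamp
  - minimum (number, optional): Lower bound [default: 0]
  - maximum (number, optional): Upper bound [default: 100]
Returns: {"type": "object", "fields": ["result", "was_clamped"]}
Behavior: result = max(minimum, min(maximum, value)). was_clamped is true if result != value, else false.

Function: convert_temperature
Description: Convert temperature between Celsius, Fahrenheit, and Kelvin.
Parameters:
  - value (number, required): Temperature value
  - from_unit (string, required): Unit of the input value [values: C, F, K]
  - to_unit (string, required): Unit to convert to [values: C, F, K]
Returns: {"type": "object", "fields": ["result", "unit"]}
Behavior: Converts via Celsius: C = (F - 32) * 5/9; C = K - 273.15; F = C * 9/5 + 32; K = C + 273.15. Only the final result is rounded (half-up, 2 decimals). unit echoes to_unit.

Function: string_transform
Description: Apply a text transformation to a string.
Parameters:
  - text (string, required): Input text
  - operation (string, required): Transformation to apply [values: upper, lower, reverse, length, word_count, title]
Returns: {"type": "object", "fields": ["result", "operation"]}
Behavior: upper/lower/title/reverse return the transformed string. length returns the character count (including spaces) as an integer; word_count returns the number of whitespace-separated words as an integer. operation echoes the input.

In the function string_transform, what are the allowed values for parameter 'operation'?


The string_transform spec declares:
  - operation (string, required): Transformation to apply [values: upper, lower, reverse, length, word_count, title]
Allowed values:
upper, lower, reverse, length, word_count, title


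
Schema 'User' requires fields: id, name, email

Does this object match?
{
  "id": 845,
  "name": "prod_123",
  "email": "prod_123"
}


Checking required fields... All present.
Valid - all required fields present


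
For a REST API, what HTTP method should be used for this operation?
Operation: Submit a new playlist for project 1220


GET = read, POST = create, PUT = update/replace, DELETE = remove
This operation is a create.
POST


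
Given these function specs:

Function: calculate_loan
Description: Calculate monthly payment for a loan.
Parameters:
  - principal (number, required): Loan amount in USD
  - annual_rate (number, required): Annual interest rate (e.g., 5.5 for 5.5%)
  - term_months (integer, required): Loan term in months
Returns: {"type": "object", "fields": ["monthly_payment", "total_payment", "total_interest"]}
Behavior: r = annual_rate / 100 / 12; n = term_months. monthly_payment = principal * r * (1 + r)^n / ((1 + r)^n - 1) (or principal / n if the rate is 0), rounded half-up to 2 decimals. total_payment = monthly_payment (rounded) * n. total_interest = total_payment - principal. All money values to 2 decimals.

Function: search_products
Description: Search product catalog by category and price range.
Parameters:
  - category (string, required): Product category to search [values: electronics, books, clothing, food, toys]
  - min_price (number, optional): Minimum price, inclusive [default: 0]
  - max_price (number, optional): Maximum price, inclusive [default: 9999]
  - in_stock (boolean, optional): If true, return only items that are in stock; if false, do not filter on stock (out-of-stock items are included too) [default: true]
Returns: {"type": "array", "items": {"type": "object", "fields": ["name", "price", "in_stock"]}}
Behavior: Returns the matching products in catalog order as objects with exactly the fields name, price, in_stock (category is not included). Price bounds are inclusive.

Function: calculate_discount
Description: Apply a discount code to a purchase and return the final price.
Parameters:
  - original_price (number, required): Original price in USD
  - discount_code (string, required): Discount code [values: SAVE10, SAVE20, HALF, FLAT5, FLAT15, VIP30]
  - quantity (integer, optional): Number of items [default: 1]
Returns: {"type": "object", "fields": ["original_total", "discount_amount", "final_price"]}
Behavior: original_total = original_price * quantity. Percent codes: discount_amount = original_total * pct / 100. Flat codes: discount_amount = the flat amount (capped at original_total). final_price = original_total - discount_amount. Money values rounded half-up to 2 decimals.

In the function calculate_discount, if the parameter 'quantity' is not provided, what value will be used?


The calculate_discount spec declares:
  - quantity (integer, optional): Number of items [default: 1]
Default:
1


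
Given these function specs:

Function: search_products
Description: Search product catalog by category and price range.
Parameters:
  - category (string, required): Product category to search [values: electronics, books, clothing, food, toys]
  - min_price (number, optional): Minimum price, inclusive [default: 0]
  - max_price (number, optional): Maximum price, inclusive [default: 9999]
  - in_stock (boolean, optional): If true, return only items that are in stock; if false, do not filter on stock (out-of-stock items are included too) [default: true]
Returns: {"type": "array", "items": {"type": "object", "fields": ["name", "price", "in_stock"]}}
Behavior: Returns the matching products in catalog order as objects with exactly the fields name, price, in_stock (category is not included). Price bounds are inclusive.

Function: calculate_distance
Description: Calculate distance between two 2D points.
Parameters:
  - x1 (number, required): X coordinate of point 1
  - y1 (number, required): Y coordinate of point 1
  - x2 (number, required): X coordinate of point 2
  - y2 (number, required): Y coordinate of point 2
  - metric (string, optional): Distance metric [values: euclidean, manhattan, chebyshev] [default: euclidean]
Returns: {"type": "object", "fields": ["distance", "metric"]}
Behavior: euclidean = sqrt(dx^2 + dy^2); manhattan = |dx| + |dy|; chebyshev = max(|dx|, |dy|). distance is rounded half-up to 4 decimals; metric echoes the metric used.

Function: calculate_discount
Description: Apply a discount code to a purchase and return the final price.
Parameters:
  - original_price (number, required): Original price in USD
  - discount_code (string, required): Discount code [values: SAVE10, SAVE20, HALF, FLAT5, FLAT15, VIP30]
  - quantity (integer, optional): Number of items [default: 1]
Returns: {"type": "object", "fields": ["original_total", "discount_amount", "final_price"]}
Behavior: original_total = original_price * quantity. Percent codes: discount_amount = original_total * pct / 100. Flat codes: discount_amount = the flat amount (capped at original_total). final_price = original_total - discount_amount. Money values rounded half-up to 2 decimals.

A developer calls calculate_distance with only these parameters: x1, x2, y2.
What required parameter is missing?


Required parameters: x1, y1, x2, y2
Provided: x1, x2, y2
Missing: y1
y1


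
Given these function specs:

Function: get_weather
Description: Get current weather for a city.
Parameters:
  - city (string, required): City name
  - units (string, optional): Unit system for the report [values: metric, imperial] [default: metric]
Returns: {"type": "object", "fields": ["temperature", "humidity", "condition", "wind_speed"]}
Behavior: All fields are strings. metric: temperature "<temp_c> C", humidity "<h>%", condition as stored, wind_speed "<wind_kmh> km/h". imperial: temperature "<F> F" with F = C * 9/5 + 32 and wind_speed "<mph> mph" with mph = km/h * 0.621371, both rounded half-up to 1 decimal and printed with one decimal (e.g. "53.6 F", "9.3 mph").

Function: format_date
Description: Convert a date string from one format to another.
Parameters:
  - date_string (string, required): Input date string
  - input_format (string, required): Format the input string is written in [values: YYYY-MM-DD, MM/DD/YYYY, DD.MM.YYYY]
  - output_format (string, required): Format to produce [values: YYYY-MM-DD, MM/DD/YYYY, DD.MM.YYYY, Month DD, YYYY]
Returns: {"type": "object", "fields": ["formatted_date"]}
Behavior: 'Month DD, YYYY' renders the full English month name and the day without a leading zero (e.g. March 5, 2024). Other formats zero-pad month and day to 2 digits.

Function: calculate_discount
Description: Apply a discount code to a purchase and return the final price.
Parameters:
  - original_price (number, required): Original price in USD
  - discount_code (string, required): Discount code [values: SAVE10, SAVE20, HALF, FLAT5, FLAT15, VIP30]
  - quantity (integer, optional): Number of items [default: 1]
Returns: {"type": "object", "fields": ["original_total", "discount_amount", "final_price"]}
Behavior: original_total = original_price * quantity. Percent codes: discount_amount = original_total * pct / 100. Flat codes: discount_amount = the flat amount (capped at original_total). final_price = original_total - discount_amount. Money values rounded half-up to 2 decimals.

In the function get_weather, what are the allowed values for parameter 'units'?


The get_weather spec declares:
  - units (string, optional): Unit system for the report [values: metric, imperial] [default: metric]
Allowed values:
metric, imperial


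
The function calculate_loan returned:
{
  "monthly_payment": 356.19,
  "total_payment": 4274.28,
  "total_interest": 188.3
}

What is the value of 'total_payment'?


4274.28


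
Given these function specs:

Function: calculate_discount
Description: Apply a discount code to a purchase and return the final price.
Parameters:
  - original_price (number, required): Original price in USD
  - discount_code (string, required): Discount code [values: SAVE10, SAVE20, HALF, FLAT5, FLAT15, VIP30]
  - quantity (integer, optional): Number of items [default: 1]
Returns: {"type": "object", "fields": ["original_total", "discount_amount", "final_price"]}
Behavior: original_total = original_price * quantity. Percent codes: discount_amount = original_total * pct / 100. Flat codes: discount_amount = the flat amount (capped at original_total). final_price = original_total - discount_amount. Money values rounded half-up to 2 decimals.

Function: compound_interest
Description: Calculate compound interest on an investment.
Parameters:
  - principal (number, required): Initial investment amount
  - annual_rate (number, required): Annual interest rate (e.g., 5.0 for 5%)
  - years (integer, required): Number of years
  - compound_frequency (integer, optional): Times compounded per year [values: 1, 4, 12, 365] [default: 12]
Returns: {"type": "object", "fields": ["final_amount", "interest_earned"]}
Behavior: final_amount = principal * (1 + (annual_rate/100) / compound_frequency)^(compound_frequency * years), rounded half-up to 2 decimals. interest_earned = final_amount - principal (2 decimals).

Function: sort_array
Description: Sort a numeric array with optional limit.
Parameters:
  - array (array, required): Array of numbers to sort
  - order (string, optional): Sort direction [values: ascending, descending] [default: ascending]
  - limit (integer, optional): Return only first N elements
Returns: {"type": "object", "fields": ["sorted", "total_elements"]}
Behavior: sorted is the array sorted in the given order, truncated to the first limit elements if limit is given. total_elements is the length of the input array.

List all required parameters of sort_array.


Parameters of sort_array and their required/optional flag:
  array: required
  order: optional
  limit: optional
array


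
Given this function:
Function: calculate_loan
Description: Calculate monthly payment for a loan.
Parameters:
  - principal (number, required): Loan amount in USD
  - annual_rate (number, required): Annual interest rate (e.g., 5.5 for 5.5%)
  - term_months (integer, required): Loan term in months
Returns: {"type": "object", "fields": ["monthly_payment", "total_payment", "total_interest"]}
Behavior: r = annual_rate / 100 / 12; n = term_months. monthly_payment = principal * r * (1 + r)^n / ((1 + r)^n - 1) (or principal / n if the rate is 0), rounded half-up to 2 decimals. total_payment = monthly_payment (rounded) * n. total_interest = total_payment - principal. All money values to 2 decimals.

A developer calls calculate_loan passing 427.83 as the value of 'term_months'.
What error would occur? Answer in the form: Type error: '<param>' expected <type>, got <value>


Spec: 'term_months' is declared as integer; 427.83 is a non-integer number.
Type error: 'term_months' expected integer, got 427.83


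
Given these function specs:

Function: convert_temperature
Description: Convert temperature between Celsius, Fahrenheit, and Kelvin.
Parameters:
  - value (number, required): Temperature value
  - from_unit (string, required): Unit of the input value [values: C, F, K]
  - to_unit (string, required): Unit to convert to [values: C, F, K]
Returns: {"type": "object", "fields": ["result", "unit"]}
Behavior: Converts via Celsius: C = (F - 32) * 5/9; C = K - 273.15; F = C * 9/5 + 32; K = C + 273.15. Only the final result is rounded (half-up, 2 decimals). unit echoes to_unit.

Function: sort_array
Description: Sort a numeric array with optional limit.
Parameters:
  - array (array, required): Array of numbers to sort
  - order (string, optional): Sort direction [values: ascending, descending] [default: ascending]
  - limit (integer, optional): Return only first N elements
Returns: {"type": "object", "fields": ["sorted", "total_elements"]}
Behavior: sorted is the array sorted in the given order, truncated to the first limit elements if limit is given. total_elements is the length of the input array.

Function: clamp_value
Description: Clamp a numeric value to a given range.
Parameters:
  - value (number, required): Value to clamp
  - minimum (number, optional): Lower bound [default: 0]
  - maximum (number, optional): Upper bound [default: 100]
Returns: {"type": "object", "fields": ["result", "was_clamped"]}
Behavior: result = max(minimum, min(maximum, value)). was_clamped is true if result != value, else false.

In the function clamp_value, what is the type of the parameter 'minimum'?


The clamp_value spec declares:
  - minimum (number, optional): Lower bound [default: 0]
Type:
number


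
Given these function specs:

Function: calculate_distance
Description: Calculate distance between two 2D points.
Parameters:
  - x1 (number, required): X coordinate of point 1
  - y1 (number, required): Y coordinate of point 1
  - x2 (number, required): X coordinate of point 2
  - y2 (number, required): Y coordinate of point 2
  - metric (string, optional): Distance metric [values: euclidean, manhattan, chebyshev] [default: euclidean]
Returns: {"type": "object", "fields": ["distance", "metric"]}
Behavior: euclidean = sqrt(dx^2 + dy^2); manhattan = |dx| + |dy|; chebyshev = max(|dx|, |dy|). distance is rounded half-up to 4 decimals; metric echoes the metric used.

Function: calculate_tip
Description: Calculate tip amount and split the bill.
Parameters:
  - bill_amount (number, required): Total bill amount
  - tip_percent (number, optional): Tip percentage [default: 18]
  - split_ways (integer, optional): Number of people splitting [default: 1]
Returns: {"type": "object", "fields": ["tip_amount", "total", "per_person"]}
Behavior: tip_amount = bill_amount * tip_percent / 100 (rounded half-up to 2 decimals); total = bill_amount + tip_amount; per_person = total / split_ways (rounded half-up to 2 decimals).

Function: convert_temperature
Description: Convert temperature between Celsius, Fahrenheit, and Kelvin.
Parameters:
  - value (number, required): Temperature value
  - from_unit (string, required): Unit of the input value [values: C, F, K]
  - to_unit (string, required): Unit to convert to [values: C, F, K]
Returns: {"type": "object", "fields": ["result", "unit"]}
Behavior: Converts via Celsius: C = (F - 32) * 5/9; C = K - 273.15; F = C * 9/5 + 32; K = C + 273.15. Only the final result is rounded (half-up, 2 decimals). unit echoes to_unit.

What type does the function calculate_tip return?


The calculate_tip spec declares Returns: {"type": "object", "fields": ["tip_amount", "total", "per_person"]}
Type:
object
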